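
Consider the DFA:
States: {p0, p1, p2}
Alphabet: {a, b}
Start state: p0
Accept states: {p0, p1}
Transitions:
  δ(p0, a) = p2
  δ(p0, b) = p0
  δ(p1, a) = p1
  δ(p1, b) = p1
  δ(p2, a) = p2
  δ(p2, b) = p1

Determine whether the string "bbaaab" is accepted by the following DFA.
Processing string "bbaaab":
  p0 --b--> p0
  p0 --b--> p0
  p0 --a--> p2
  p2 --a--> p2
  p2 --a--> p2
  p2 --b--> p1
Final state: p1
Accept states: {p0, p1}
Yes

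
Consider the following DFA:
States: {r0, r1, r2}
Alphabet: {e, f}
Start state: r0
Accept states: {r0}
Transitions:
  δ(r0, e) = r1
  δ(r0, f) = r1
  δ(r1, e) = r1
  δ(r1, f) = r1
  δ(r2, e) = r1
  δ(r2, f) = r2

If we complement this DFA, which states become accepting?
Complement accept states = All states \ Original accept states
= {r0, r1, r2} \ {r0}
{r1, r2}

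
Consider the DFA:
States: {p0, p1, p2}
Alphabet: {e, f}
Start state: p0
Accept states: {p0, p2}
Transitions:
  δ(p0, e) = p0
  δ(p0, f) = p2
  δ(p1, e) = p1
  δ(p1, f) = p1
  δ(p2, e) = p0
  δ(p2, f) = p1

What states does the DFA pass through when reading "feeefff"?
read 'f': p0 → p2
  read 'e': p2 → p0
  read 'e': p0 → p0
  read 'e': p0 → p0
  read 'f': p0 → p2
  read 'f': p2 → p1
  read 'f': p1 → p1
p0 -> p2 -> p0 -> p0 -> p0 -> p2 -> p1 -> p1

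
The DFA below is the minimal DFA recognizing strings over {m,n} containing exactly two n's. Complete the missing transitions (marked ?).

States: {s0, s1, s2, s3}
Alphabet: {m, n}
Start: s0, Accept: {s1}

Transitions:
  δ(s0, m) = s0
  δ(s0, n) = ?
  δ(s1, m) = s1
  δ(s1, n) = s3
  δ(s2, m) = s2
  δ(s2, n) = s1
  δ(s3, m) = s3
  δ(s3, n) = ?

From the language and accept set, identify what each state tracks — s0: zero n's; s1: two n's; s2: one n; s3: ≥ three n's (dead).
Each missing δ(q, a) is the state matching the new tracked value after reading a.
δ(s0, n) = s2; δ(s3, n) = s3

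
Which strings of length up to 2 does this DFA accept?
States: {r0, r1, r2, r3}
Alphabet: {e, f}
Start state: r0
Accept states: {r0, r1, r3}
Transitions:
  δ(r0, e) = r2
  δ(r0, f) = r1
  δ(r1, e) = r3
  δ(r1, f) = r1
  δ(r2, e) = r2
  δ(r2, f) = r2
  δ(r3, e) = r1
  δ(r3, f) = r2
ε, f, fe, ff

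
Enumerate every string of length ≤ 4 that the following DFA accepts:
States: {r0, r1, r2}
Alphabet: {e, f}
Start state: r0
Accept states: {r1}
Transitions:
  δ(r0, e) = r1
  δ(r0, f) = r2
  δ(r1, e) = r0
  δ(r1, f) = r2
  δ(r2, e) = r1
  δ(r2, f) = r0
e, fe, eee, efe, ffe, eefe, effe, feee, fefe, fffe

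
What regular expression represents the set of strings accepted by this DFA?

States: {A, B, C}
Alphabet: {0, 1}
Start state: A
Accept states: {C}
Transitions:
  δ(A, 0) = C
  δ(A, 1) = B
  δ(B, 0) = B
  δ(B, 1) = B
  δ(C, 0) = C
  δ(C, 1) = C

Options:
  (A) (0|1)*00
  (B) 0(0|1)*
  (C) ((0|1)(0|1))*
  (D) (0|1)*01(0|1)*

Check each option against the DFA on short strings; one disagreement eliminates an option:
  (A) (0|1)*00: on '0' the DFA goes A → C and accepts (C ∈ Accept), but the regex does not match it → eliminate
  (B) 0(0|1)*: agrees with the DFA on every string of length ≤ 6
  (C) ((0|1)(0|1))*: on ε the DFA stays in A and rejects (A ∉ Accept), but the regex matches it → eliminate
  (D) (0|1)*01(0|1)*: on '0' the DFA goes A → C and accepts (C ∈ Accept), but the regex does not match it → eliminate
Only (B) is consistent with the DFA.
(B) 0(0|1)*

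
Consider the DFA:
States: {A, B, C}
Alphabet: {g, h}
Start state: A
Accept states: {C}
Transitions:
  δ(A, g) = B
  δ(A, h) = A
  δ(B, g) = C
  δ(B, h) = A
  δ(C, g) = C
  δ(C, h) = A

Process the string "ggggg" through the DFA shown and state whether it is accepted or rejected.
Processing string "ggggg":
  A --g--> B
  B --g--> C
  C --g--> C
  C --g--> C
  C --g--> C
Final state: C
Accept states: {C}
Yes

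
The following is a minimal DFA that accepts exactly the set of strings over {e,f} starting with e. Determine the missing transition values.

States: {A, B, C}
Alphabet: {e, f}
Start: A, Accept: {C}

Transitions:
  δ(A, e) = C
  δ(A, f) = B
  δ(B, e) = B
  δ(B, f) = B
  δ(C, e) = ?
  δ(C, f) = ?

From the language and accept set, identify what each state tracks — A: no input read; B: started with f (dead); C: started with e.
Each missing δ(q, a) is the state matching the new tracked value after reading a.
δ(C, e) = C; δ(C, f) = C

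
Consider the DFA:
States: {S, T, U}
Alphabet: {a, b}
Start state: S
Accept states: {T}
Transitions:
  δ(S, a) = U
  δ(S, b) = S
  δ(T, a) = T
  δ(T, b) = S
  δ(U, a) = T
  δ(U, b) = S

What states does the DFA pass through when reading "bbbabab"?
read 'b': S → S
  read 'b': S → S
  read 'b': S → S
  read 'a': S → U
  read 'b': U → S
  read 'a': S → U
  read 'b': U → S
S -> S -> S -> S -> U -> S -> U -> S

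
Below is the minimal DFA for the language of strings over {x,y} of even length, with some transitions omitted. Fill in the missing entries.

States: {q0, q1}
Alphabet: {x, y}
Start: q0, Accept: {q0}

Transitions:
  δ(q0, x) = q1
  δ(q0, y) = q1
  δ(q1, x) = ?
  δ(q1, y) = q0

From the language and accept set, identify what each state tracks — q0: even length so far; q1: odd length so far.
Each missing δ(q, a) is the state matching the new tracked value after reading a.
δ(q1, x) = q0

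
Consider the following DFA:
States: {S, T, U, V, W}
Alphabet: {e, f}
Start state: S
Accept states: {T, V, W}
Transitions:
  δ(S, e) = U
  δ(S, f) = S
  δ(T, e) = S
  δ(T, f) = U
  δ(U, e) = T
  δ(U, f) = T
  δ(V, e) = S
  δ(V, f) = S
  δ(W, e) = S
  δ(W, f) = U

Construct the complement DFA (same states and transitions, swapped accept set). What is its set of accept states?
Complement accept states = All states \ Original accept states
= {S, T, U, V, W} \ {T, V, W}
{S, U}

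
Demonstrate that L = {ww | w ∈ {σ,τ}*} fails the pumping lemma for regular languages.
Assume L is regular with pumping length p. Idea: pumping the leading σ-block breaks the equality of the two halves.
Choose s = σ^p τ σ^p τ ∈ L (with w = σ^p τ). |s| = 2p+2 ≥ p. By the pumping lemma, s = xyz with |xy| ≤ p, |y| > 0, so y = σ^k with k ≥ 1, in the first σ-block. Then xy²z = σ^(p+k) τ σ^p τ, of length 2p+2+k. If k is odd this length is odd, so it cannot be of the form ww. If k is even, each half has length p+1+k/2 ≤ p+k, so the first half lies entirely inside the leading σ-block and contains no τ, while the second half ends in τ; the halves differ. Either way xy²z ∉ L.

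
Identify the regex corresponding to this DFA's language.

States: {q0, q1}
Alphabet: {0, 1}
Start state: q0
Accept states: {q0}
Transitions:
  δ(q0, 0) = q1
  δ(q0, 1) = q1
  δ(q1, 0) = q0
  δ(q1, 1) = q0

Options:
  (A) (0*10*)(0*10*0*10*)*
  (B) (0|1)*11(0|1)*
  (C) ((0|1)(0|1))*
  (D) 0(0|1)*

Check each option against the DFA on short strings; one disagreement eliminates an option:
  (A) (0*10*)(0*10*0*10*)*: on ε the DFA stays in q0 and accepts (q0 ∈ Accept), but the regex does not match it → eliminate
  (B) (0|1)*11(0|1)*: on ε the DFA stays in q0 and accepts (q0 ∈ Accept), but the regex does not match it → eliminate
  (C) ((0|1)(0|1))*: agrees with the DFA on every string of length ≤ 6
  (D) 0(0|1)*: on ε the DFA stays in q0 and accepts (q0 ∈ Accept), but the regex does not match it → eliminate
Only (C) is consistent with the DFA.
(C) ((0|1)(0|1))*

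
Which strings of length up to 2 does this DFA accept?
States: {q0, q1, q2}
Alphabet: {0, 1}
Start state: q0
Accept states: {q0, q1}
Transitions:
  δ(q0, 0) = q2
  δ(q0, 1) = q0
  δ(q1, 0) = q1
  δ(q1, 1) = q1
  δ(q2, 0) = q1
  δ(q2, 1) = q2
ε, 1, 00, 11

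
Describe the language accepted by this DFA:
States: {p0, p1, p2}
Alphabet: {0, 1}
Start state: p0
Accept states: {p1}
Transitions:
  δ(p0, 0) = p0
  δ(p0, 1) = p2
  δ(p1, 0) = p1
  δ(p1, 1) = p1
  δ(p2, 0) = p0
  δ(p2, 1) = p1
Testing a few strings:
  '0' → reject
  '1101' → accept
  '101' → reject
  '11' → accept
State roles: p0=no progress toward 11; p1=substring 11 seen; p2=one trailing 1
All binary strings containing the substring 11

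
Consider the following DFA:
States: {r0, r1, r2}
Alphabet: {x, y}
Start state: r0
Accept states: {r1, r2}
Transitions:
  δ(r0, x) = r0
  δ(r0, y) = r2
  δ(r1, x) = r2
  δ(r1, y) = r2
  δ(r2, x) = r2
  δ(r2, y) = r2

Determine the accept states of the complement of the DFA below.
Complement accept states = All states \ Original accept states
= {r0, r1, r2} \ {r1, r2}
{r0}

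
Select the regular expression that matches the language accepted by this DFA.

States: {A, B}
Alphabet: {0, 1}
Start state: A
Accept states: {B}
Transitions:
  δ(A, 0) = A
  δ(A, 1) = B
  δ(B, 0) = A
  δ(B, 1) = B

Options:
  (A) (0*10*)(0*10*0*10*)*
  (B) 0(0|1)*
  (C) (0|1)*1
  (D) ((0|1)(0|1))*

Check each option against the DFA on short strings; one disagreement eliminates an option:
  (A) (0*10*)(0*10*0*10*)*: on '10' the DFA goes A → B → A and rejects (A ∉ Accept), but the regex matches it → eliminate
  (B) 0(0|1)*: on '0' the DFA goes A → A and rejects (A ∉ Accept), but the regex matches it → eliminate
  (C) (0|1)*1: agrees with the DFA on every string of length ≤ 6
  (D) ((0|1)(0|1))*: on ε the DFA stays in A and rejects (A ∉ Accept), but the regex matches it → eliminate
Only (C) is consistent with the DFA.
(C) (0|1)*1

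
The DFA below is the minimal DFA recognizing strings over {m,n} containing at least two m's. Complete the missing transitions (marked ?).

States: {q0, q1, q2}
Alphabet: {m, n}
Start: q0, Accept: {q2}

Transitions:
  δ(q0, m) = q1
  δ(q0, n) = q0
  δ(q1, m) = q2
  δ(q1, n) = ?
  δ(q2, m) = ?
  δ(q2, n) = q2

From the language and accept set, identify what each state tracks — q0: zero m's seen; q1: one m seen; q2: ≥ two m's seen.
Each missing δ(q, a) is the state matching the new tracked value after reading a.
δ(q1, n) = q1; δ(q2, m) = q2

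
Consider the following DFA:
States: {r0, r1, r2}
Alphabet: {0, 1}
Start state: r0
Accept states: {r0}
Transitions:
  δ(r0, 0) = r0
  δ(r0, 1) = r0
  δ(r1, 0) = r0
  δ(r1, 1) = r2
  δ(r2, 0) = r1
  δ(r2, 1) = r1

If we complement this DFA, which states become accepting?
Complement accept states = All states \ Original accept states
= {r0, r1, r2} \ {r0}
{r1, r2}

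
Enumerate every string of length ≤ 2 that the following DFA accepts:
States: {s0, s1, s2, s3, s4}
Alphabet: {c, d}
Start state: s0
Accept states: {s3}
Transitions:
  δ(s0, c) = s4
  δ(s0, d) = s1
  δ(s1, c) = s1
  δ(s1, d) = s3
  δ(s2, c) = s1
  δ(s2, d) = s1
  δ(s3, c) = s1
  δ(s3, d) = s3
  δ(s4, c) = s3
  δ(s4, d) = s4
cc, dd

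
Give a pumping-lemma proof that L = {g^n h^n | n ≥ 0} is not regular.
Assume L is regular with pumping length p. Idea: pumping the g-block changes the count balance.
Choose s = g^p h^p (length 2p ≥ p). By the pumping lemma, s = xyz with |xy| ≤ p, |y| > 0. So y = g^k for some k > 0 (since xy is entirely within the g's). Pumping gives xy²z = g^(p+k) h^p, which is not in L since p+k ≠ p.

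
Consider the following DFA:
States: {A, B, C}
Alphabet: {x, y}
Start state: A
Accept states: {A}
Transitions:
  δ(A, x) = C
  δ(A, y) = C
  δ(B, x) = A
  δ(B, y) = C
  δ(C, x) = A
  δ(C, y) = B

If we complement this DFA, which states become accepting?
Complement accept states = All states \ Original accept states
= {A, B, C} \ {A}
{B, C}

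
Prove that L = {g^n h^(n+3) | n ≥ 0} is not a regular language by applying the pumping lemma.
Assume L is regular with pumping length p. Idea: pumping the g-block breaks the fixed offset of 3.
Choose s = g^p h^(p+3) ∈ L. By the pumping lemma, s = xyz with |xy| ≤ p, |y| > 0, so y = g^k with k ≥ 1. Then xy²z = g^(p+k) h^(p+3). For this to be in L we would need p+3 = (p+k)+3, i.e. k = 0, contradicting k ≥ 1. So xy²z ∉ L.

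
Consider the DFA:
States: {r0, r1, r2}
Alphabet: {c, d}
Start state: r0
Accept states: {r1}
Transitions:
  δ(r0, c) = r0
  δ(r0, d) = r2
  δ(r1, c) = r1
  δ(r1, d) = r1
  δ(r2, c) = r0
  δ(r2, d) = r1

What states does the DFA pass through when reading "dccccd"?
read 'd': r0 → r2
  read 'c': r2 → r0
  read 'c': r0 → r0
  read 'c': r0 → r0
  read 'c': r0 → r0
  read 'd': r0 → r2
r0 -> r2 -> r0 -> r0 -> r0 -> r0 -> r2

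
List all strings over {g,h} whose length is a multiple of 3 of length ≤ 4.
ε, ggg, ggh, ghg, ghh, hgg, hgh, hhg, hhh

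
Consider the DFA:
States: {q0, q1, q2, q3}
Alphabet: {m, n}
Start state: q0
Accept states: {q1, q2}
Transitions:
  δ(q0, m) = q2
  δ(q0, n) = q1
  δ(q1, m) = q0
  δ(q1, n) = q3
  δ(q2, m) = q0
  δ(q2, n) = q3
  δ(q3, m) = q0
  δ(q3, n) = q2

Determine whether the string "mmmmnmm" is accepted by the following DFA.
Processing string "mmmmnmm":
  q0 --m--> q2
  q2 --m--> q0
  q0 --m--> q2
  q2 --m--> q0
  q0 --n--> q1
  q1 --m--> q0
  q0 --m--> q2
Final state: q2
Accept states: {q1, q2}
Yes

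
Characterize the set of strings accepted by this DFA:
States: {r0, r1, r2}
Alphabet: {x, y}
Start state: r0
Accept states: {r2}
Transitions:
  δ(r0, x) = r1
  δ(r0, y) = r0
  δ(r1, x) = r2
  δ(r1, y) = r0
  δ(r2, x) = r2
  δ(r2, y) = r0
Testing a few strings:
  'xyxy' → reject
  'yy' → reject
  'yxy' → reject
  'xy' → reject
State roles: r0=last symbol not x; r1=one trailing x; r2=two trailing x's
All strings over {x,y} ending with xx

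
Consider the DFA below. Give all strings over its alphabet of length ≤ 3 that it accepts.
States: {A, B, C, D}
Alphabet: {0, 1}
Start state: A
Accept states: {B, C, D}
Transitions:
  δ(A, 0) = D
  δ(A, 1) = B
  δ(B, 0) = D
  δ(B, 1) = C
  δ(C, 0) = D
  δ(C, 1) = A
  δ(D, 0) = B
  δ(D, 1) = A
0, 1, 00, 10, 11, 000, 001, 010, 011, 100, 110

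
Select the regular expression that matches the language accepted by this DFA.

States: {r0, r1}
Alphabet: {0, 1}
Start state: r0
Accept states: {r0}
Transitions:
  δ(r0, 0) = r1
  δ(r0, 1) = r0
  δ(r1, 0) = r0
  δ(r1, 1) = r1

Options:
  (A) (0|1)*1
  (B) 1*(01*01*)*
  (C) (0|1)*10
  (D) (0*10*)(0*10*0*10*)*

Check each option against the DFA on short strings; one disagreement eliminates an option:
  (A) (0|1)*1: on ε the DFA stays in r0 and accepts (r0 ∈ Accept), but the regex does not match it → eliminate
  (B) 1*(01*01*)*: agrees with the DFA on every string of length ≤ 6
  (C) (0|1)*10: on ε the DFA stays in r0 and accepts (r0 ∈ Accept), but the regex does not match it → eliminate
  (D) (0*10*)(0*10*0*10*)*: on ε the DFA stays in r0 and accepts (r0 ∈ Accept), but the regex does not match it → eliminate
Only (B) is consistent with the DFA.
(B) 1*(01*01*)*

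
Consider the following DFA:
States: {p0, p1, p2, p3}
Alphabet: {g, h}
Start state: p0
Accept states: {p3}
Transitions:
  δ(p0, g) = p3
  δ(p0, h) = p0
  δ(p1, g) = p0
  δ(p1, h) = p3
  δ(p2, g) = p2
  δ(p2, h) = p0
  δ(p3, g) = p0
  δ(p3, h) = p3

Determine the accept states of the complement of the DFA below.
Complement accept states = All states \ Original accept states
= {p0, p1, p2, p3} \ {p3}
{p0, p1, p2}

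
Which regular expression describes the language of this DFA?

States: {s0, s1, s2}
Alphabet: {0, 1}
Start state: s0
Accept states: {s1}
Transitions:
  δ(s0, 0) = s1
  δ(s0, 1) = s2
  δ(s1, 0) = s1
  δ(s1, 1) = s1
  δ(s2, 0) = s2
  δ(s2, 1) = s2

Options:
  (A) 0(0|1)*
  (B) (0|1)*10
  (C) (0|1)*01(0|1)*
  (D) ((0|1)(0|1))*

Check each option against the DFA on short strings; one disagreement eliminates an option:
  (A) 0(0|1)*: agrees with the DFA on every string of length ≤ 6
  (B) (0|1)*10: on '0' the DFA goes s0 → s1 and accepts (s1 ∈ Accept), but the regex does not match it → eliminate
  (C) (0|1)*01(0|1)*: on '0' the DFA goes s0 → s1 and accepts (s1 ∈ Accept), but the regex does not match it → eliminate
  (D) ((0|1)(0|1))*: on ε the DFA stays in s0 and rejects (s0 ∉ Accept), but the regex matches it → eliminate
Only (A) is consistent with the DFA.
(A) 0(0|1)*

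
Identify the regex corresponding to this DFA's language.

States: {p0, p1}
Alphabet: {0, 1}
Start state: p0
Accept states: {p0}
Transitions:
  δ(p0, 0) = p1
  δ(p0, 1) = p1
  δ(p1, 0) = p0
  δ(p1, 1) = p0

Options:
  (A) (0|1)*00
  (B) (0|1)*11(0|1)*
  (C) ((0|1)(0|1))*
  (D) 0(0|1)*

Check each option against the DFA on short strings; one disagreement eliminates an option:
  (A) (0|1)*00: on ε the DFA stays in p0 and accepts (p0 ∈ Accept), but the regex does not match it → eliminate
  (B) (0|1)*11(0|1)*: on ε the DFA stays in p0 and accepts (p0 ∈ Accept), but the regex does not match it → eliminate
  (C) ((0|1)(0|1))*: agrees with the DFA on every string of length ≤ 6
  (D) 0(0|1)*: on ε the DFA stays in p0 and accepts (p0 ∈ Accept), but the regex does not match it → eliminate
Only (C) is consistent with the DFA.
(C) ((0|1)(0|1))*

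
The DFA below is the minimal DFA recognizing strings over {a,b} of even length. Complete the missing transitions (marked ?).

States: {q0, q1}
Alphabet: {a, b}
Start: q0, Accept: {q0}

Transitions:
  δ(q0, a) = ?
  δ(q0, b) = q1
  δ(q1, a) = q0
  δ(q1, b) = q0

From the language and accept set, identify what each state tracks — q0: even length so far; q1: odd length so far.
Each missing δ(q, a) is the state matching the new tracked value after reading a.
δ(q0, a) = q1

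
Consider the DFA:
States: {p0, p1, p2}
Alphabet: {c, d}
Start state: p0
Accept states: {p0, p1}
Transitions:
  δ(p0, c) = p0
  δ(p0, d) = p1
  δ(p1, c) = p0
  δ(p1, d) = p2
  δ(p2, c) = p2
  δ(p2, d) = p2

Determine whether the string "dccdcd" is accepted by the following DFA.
Processing string "dccdcd":
  p0 --d--> p1
  p1 --c--> p0
  p0 --c--> p0
  p0 --d--> p1
  p1 --c--> p0
  p0 --d--> p1
Final state: p1
Accept states: {p0, p1}
Yes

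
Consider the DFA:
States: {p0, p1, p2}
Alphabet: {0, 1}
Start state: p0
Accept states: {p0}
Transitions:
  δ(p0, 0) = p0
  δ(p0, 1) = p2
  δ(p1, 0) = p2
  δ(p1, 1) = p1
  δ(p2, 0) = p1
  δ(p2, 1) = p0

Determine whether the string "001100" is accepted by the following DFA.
Processing string "001100":
  p0 --0--> p0
  p0 --0--> p0
  p0 --1--> p2
  p2 --1--> p0
  p0 --0--> p0
  p0 --0--> p0
Final state: p0
Accept states: {p0}
Yes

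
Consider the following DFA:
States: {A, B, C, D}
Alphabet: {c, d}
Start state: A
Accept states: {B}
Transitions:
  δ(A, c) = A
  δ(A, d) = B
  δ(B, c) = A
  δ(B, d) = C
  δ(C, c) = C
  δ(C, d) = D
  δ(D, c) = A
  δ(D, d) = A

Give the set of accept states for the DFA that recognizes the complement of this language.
Complement accept states = All states \ Original accept states
= {A, B, C, D} \ {B}
{A, C, D}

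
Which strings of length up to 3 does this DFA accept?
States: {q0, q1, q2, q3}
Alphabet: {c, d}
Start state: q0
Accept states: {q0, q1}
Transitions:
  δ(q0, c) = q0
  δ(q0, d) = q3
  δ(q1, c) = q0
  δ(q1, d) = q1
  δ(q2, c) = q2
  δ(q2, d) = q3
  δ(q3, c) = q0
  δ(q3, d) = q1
ε, c, cc, dc, dd, ccc, cdc, cdd, dcc, ddc, ddd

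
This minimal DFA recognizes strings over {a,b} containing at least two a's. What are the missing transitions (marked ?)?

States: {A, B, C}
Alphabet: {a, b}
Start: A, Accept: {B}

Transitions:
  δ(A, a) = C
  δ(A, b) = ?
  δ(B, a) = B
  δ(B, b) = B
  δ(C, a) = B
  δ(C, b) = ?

From the language and accept set, identify what each state tracks — A: zero a's seen; B: ≥ two a's seen; C: one a seen.
Each missing δ(q, a) is the state matching the new tracked value after reading a.
δ(A, b) = A; δ(C, b) = C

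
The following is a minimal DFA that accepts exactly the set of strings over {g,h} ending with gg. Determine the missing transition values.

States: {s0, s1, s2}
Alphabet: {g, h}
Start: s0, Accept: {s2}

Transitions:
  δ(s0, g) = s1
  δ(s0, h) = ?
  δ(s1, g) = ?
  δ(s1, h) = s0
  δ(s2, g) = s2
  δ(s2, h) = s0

From the language and accept set, identify what each state tracks — s0: last symbol not g; s1: one trailing g; s2: two trailing g's.
Each missing δ(q, a) is the state matching the new tracked value after reading a.
δ(s0, h) = s0; δ(s1, g) = s2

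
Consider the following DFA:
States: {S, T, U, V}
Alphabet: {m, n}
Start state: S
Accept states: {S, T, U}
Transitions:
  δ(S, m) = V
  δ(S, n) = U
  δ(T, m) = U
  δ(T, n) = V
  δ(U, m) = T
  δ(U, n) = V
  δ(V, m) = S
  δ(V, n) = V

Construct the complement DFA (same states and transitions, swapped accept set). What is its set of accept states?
Complement accept states = All states \ Original accept states
= {S, T, U, V} \ {S, T, U}
{V}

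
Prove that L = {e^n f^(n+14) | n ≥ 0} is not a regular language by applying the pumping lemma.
Assume L is regular with pumping length p. Idea: pumping the e-block breaks the fixed offset of 14.
Choose s = e^p f^(p+14) ∈ L. By the pumping lemma, s = xyz with |xy| ≤ p, |y| > 0, so y = e^k with k ≥ 1. Then xy²z = e^(p+k) f^(p+14). For this to be in L we would need p+14 = (p+k)+14, i.e. k = 0, contradicting k ≥ 1. So xy²z ∉ L.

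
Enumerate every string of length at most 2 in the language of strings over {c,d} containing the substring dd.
dd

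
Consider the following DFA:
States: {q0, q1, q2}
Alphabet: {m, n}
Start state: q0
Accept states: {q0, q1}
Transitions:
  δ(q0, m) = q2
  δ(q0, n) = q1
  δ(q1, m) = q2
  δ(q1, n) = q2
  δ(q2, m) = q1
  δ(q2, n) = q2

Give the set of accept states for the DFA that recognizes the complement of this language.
Complement accept states = All states \ Original accept states
= {q0, q1, q2} \ {q0, q1}
{q2}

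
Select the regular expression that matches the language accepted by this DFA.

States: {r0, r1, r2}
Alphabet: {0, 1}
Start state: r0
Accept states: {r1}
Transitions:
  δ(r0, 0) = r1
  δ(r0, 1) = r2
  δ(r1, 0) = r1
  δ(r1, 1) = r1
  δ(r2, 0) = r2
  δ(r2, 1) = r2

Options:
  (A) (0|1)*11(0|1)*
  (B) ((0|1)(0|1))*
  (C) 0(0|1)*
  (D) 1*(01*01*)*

Check each option against the DFA on short strings; one disagreement eliminates an option:
  (A) (0|1)*11(0|1)*: on '0' the DFA goes r0 → r1 and accepts (r1 ∈ Accept), but the regex does not match it → eliminate
  (B) ((0|1)(0|1))*: on ε the DFA stays in r0 and rejects (r0 ∉ Accept), but the regex matches it → eliminate
  (C) 0(0|1)*: agrees with the DFA on every string of length ≤ 6
  (D) 1*(01*01*)*: on ε the DFA stays in r0 and rejects (r0 ∉ Accept), but the regex matches it → eliminate
Only (C) is consistent with the DFA.
(C) 0(0|1)*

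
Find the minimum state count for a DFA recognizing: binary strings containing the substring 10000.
By Myhill–Nerode, count the distinguishable equivalence classes: 6 classes — one per longest suffix of the input that is a prefix of '10000' (lengths 0 through 4), plus an absorbing 'already seen 10000' class.
6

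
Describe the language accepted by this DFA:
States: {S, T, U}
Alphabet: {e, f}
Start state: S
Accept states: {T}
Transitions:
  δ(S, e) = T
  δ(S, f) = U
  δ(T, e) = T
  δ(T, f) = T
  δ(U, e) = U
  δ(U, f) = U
Testing a few strings:
  'eef' → accept
  'ffe' → reject
  'ff' → reject
  'e' → accept
State roles: S=no input read; T=started with e; U=started with f (dead)
All strings over {e,f} starting with e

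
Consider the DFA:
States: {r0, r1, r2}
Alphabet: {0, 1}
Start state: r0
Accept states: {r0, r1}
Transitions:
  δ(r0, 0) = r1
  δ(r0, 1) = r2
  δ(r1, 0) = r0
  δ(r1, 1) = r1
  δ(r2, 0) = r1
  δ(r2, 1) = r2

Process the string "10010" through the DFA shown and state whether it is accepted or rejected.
Processing string "10010":
  r0 --1--> r2
  r2 --0--> r1
  r1 --0--> r0
  r0 --1--> r2
  r2 --0--> r1
Final state: r1
Accept states: {r0, r1}
Yes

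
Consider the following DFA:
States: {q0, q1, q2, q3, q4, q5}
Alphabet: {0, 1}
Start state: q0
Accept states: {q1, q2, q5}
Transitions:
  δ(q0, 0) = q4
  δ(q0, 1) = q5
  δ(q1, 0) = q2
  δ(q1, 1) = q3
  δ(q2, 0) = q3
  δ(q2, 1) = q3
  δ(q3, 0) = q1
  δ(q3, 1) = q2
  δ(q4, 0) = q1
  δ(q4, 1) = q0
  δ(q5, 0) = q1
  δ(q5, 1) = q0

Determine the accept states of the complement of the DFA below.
Complement accept states = All states \ Original accept states
= {q0, q1, q2, q3, q4, q5} \ {q1, q2, q5}
{q0, q3, q4}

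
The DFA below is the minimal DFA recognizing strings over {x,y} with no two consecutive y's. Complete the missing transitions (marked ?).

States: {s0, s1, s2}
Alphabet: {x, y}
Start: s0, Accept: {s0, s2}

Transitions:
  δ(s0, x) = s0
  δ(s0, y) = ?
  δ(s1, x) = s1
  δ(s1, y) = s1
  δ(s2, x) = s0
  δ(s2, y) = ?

From the language and accept set, identify what each state tracks — s0: last symbol not y (ok); s1: saw yy (dead); s2: last symbol y (ok).
Each missing δ(q, a) is the state matching the new tracked value after reading a.
δ(s0, y) = s2; δ(s2, y) = s1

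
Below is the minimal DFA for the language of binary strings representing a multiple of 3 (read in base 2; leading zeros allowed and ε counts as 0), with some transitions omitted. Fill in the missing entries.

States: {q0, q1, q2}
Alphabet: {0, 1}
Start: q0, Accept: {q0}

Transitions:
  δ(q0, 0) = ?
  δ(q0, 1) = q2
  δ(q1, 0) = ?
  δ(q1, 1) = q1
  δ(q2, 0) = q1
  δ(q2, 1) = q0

From the language and accept set, identify what each state tracks — q0: value ≡ 0 (mod 3); q1: value ≡ 2 (mod 3); q2: value ≡ 1 (mod 3).
Each missing δ(q, a) is the state matching the new tracked value after reading a.
δ(q0, 0) = q0; δ(q1, 0) = q2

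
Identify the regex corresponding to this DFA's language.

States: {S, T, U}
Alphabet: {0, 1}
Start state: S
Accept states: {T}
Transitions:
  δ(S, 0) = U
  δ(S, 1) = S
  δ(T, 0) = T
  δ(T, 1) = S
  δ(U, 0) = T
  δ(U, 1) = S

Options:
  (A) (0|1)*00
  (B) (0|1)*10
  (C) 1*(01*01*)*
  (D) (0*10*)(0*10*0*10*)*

Check each option against the DFA on short strings; one disagreement eliminates an option:
  (A) (0|1)*00: agrees with the DFA on every string of length ≤ 6
  (B) (0|1)*10: on '00' the DFA goes S → U → T and accepts (T ∈ Accept), but the regex does not match it → eliminate
  (C) 1*(01*01*)*: on ε the DFA stays in S and rejects (S ∉ Accept), but the regex matches it → eliminate
  (D) (0*10*)(0*10*0*10*)*: on '1' the DFA goes S → S and rejects (S ∉ Accept), but the regex matches it → eliminate
Only (A) is consistent with the DFA.
(A) (0|1)*00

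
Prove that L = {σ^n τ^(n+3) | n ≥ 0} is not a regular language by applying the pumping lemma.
Assume L is regular with pumping length p. Idea: pumping the σ-block breaks the fixed offset of 3.
Choose s = σ^p τ^(p+3) ∈ L. By the pumping lemma, s = xyz with |xy| ≤ p, |y| > 0, so y = σ^k with k ≥ 1. Then xy²z = σ^(p+k) τ^(p+3). For this to be in L we would need p+3 = (p+k)+3, i.e. k = 0, contradicting k ≥ 1. So xy²z ∉ L.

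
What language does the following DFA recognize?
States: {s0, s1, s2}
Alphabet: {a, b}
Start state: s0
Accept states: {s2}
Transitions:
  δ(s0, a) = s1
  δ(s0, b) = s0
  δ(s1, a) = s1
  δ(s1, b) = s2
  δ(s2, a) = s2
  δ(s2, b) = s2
Testing a few strings:
  'bb' → reject
  'ab' → accept
  'abba' → accept
  'b' → reject
State roles: s0=no a seen yet; s1=seen a a, waiting for b; s2=substring ab seen
All strings over {a,b} containing the substring ab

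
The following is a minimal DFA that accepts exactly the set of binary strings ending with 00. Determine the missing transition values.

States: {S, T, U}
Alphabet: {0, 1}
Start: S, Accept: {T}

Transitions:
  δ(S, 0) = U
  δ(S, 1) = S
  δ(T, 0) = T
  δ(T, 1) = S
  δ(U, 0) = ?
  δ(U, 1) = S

From the language and accept set, identify what each state tracks — S: last symbol not 0; T: two trailing 0's; U: one trailing 0.
Each missing δ(q, a) is the state matching the new tracked value after reading a.
δ(U, 0) = T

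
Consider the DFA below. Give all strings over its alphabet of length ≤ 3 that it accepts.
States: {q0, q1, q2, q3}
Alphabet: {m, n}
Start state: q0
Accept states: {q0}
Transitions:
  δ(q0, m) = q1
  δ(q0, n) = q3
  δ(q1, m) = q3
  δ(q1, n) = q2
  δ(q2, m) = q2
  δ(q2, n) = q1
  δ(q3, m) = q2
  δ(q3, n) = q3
ε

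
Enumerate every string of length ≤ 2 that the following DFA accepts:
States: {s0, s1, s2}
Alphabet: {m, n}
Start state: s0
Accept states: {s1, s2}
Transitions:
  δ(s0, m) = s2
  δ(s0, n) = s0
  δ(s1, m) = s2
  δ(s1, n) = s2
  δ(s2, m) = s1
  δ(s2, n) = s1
m, mm, mn, nm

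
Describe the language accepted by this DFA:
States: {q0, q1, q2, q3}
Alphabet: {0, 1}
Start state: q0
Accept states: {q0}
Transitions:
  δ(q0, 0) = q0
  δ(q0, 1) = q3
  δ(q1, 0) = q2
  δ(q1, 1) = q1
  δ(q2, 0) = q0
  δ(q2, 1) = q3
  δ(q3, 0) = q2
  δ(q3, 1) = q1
Testing a few strings:
  '10' → reject
  '0' → accept
  '1' → reject
  '00' → accept
State roles: q0=value ≡ 0 (mod 4); q1=value ≡ 3 (mod 4); q2=value ≡ 2 (mod 4); q3=value ≡ 1 (mod 4)
All binary strings representing a multiple of 4 (read in base 2; leading zeros allowed and ε counts as 0)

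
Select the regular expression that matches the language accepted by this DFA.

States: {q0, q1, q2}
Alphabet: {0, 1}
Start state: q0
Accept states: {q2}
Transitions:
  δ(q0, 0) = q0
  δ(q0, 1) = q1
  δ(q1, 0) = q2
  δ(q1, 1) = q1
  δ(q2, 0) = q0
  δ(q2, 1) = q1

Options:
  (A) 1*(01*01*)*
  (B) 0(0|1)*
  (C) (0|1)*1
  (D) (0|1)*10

Check each option against the DFA on short strings; one disagreement eliminates an option:
  (A) 1*(01*01*)*: on ε the DFA stays in q0 and rejects (q0 ∉ Accept), but the regex matches it → eliminate
  (B) 0(0|1)*: on '0' the DFA goes q0 → q0 and rejects (q0 ∉ Accept), but the regex matches it → eliminate
  (C) (0|1)*1: on '1' the DFA goes q0 → q1 and rejects (q1 ∉ Accept), but the regex matches it → eliminate
  (D) (0|1)*10: agrees with the DFA on every string of length ≤ 6
Only (D) is consistent with the DFA.
(D) (0|1)*10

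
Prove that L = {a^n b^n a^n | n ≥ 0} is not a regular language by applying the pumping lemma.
Assume L is regular with pumping length p. Idea: pumping the first a-block unbalances it against the other two.
Choose s = a^p b^p a^p ∈ L (|s| = 3p ≥ p). By the pumping lemma, s = xyz with |xy| ≤ p, |y| > 0, so y = a^k with k ≥ 1, inside the first a-block. Then xy²z = a^(p+k) b^p a^p. The first block has length p+k ≠ p, so the three block lengths are no longer equal and xy²z ∉ L.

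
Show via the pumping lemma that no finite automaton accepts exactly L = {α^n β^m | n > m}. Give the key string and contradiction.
Assume L is regular with pumping length p. Idea: pumping down the α-block drops the α-count to at most the β-count.
Choose s = α^(p+1) β^p ∈ L (|s| = 2p+1 ≥ p). By the pumping lemma, s = xyz with |xy| ≤ p, |y| > 0, so y = α^k with k ≥ 1. Take i = 0: xz = α^(p+1−k) β^p. Since k ≥ 1, p+1−k ≤ p, so the number of α's is no longer strictly greater than the number of β's, hence xz ∉ L.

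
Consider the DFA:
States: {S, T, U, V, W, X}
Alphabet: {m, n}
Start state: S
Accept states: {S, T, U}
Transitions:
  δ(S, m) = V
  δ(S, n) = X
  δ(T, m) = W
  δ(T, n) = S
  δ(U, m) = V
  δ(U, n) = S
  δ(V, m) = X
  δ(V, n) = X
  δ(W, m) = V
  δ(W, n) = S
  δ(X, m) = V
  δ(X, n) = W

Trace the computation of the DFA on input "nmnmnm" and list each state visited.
read 'n': S → X
  read 'm': X → V
  read 'n': V → X
  read 'm': X → V
  read 'n': V → X
  read 'm': X → V
S -> X -> V -> X -> V -> X -> V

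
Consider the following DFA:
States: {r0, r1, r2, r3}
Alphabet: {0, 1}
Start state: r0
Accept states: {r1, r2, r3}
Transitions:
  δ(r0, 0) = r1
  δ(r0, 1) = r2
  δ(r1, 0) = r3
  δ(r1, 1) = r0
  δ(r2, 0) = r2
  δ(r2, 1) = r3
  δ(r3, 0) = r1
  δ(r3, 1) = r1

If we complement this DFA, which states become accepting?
Complement accept states = All states \ Original accept states
= {r0, r1, r2, r3} \ {r1, r2, r3}
{r0}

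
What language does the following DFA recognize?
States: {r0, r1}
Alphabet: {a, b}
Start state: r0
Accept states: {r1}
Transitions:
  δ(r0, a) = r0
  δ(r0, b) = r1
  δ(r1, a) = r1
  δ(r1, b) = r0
Testing a few strings:
  'aba' → accept
  'aa' → reject
  'ab' → accept
  'b' → accept
State roles: r0=even number of b's so far; r1=odd number of b's so far
All strings over {a,b} with an odd number of b's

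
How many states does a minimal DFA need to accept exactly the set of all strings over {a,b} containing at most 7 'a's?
By Myhill–Nerode, count the distinguishable equivalence classes: 9 classes — having seen 0, 1, …, 7, or >7 copies of 'a'; counts 0 through 7 are accepting and >7 is dead.
9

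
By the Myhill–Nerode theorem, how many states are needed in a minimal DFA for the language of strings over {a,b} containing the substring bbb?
By Myhill–Nerode, count the distinguishable equivalence classes: 4 classes — one per longest suffix of the input that is a prefix of 'bbb' (lengths 0 through 2), plus an absorbing 'already seen bbb' class.
4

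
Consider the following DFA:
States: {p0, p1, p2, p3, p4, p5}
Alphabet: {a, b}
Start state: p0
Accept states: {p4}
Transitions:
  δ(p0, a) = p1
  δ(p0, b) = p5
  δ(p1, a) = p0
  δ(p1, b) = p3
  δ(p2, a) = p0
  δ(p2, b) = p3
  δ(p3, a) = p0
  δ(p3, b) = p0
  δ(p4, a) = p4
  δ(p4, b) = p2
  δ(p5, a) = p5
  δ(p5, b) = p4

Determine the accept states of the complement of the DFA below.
Complement accept states = All states \ Original accept states
= {p0, p1, p2, p3, p4, p5} \ {p4}
{p0, p1, p2, p3, p5}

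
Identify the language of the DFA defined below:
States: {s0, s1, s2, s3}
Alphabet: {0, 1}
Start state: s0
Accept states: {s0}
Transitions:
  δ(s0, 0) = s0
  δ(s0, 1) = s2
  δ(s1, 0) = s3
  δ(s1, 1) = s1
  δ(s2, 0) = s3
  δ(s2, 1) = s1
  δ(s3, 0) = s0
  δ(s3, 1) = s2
Testing a few strings:
  '0' → accept
  '00' → accept
  '01' → reject
  '1' → reject
State roles: s0=value ≡ 0 (mod 4); s1=value ≡ 3 (mod 4); s2=value ≡ 1 (mod 4); s3=value ≡ 2 (mod 4)
All binary strings representing a multiple of 4 (read in base 2; leading zeros allowed and ε counts as 0)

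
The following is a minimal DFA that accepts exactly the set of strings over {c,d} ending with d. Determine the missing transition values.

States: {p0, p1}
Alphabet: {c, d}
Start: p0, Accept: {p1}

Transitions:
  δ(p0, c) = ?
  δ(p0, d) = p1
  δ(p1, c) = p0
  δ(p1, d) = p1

From the language and accept set, identify what each state tracks — p0: last symbol not d; p1: last symbol is d.
Each missing δ(q, a) is the state matching the new tracked value after reading a.
δ(p0, c) = p0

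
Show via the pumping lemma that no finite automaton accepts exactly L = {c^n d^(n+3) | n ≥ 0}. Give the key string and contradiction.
Assume L is regular with pumping length p. Idea: pumping the c-block breaks the fixed offset of 3.
Choose s = c^p d^(p+3) ∈ L. By the pumping lemma, s = xyz with |xy| ≤ p, |y| > 0, so y = c^k with k ≥ 1. Then xy²z = c^(p+k) d^(p+3). For this to be in L we would need p+3 = (p+k)+3, i.e. k = 0, contradicting k ≥ 1. So xy²z ∉ L.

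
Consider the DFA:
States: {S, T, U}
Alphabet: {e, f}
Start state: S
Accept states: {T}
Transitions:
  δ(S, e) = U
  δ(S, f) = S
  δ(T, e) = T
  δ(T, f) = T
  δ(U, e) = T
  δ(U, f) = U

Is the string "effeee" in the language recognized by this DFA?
Processing string "effeee":
  S --e--> U
  U --f--> U
  U --f--> U
  U --e--> T
  T --e--> T
  T --e--> T
Final state: T
Accept states: {T}
Yes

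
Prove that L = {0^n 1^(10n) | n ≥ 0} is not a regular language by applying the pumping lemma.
Assume L is regular with pumping length p. Idea: pumping the 0-block breaks the 1:10 ratio.
Choose s = 0^p 1^(10p) (length 11p ≥ p). By the pumping lemma, s = xyz with |xy| ≤ p, |y| > 0, so y = 0^k with k ≥ 1. Then xy²z = 0^(p+k) 1^(10p). For this to be in L we would need 10p = 10(p+k), i.e. 10k = 0, contradicting k ≥ 1. So xy²z ∉ L.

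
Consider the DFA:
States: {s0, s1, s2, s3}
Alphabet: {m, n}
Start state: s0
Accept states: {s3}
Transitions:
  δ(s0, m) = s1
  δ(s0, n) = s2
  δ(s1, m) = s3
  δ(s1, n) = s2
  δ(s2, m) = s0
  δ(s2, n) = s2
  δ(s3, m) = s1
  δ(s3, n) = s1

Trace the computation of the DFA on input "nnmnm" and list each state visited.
read 'n': s0 → s2
  read 'n': s2 → s2
  read 'm': s2 → s0
  read 'n': s0 → s2
  read 'm': s2 → s0
s0 -> s2 -> s2 -> s0 -> s2 -> s0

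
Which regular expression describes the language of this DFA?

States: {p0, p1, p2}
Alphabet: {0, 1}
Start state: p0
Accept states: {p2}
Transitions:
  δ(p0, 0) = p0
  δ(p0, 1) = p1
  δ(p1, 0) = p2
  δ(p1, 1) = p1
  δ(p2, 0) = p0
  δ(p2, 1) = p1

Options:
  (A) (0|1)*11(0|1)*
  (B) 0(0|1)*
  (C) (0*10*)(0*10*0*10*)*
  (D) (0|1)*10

Check each option against the DFA on short strings; one disagreement eliminates an option:
  (A) (0|1)*11(0|1)*: on '10' the DFA goes p0 → p1 → p2 and accepts (p2 ∈ Accept), but the regex does not match it → eliminate
  (B) 0(0|1)*: on '0' the DFA goes p0 → p0 and rejects (p0 ∉ Accept), but the regex matches it → eliminate
  (C) (0*10*)(0*10*0*10*)*: on '1' the DFA goes p0 → p1 and rejects (p1 ∉ Accept), but the regex matches it → eliminate
  (D) (0|1)*10: agrees with the DFA on every string of length ≤ 6
Only (D) is consistent with the DFA.
(D) (0|1)*10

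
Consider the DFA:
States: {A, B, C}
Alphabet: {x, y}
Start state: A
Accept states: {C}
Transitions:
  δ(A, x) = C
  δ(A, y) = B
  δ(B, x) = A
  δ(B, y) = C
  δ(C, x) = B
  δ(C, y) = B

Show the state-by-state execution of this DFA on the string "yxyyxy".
read 'y': A → B
  read 'x': B → A
  read 'y': A → B
  read 'y': B → C
  read 'x': C → B
  read 'y': B → C
A -> B -> A -> B -> C -> B -> C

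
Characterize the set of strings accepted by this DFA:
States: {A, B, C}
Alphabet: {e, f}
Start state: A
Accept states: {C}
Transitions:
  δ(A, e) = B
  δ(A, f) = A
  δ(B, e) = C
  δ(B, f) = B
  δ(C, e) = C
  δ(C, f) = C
Testing a few strings:
  'eff' → reject
  'ef' → reject
  'ee' → accept
  'f' → reject
State roles: A=zero e's seen; B=one e seen; C=≥ two e's seen
All strings over {e,f} containing at least two e's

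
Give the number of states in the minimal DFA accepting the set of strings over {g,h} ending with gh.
By Myhill–Nerode, count the distinguishable equivalence classes: 3 classes — one per longest suffix of the input that is a prefix of 'gh' (lengths 0 through 2); only the length-2 class is accepting.
3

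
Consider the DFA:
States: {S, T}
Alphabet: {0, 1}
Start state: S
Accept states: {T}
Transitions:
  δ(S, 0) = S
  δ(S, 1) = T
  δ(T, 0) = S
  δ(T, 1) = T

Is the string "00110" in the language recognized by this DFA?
Processing string "00110":
  S --0--> S
  S --0--> S
  S --1--> T
  T --1--> T
  T --0--> S
Final state: S
Accept states: {T}
No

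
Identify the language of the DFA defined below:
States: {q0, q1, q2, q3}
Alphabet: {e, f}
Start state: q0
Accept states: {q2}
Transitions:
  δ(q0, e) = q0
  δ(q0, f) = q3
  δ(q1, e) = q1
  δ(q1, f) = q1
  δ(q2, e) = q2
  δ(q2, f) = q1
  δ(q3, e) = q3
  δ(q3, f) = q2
Testing a few strings:
  'eef' → reject
  'e' → reject
  'eefe' → reject
  'efee' → reject
State roles: q0=zero f's; q1=≥ three f's (dead); q2=two f's; q3=one f
All strings over {e,f} containing exactly two f's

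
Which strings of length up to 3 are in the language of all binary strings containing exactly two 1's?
11, 011, 101, 110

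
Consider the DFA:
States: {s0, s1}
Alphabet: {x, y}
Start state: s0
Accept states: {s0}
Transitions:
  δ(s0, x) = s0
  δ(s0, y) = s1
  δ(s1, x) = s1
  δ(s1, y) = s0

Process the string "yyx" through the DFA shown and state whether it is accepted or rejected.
Processing string "yyx":
  s0 --y--> s1
  s1 --y--> s0
  s0 --x--> s0
Final state: s0
Accept states: {s0}
Yes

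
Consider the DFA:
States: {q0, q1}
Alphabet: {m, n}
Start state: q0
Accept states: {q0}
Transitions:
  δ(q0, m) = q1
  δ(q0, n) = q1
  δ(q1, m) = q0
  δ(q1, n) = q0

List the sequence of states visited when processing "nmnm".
read 'n': q0 → q1
  read 'm': q1 → q0
  read 'n': q0 → q1
  read 'm': q1 → q0
q0 -> q1 -> q0 -> q1 -> q0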